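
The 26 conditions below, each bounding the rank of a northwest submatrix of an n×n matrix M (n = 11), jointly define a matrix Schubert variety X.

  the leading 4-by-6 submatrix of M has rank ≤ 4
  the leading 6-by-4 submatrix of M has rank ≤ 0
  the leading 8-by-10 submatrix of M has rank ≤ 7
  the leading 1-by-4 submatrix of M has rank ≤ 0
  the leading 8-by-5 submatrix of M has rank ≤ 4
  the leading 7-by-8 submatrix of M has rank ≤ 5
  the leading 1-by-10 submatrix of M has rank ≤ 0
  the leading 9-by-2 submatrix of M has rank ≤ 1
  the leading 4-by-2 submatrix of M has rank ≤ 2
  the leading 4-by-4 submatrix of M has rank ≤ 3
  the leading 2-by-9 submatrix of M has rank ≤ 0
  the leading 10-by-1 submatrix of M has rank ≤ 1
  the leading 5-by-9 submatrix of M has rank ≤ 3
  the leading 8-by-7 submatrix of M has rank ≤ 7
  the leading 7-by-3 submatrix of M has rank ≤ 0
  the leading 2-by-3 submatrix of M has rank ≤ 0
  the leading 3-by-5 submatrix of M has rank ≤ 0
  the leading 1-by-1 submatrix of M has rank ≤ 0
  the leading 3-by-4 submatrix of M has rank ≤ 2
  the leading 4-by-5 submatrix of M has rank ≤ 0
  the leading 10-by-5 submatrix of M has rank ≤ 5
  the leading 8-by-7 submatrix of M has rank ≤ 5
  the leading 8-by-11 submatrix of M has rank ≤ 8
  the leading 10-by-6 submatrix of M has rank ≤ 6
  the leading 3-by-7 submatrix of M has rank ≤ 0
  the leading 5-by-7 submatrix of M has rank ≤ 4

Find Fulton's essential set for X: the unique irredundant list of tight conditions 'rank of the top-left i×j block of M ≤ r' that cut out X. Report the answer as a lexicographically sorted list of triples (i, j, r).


The tightest implied rank at each (i,j), from the 26 conditions:

  row 1: 0 | 0 | 0 | 0 | 0 | 0 | 0 | 0 | 0 | 0 | 1
  row 2: 0 | 0 | 0 | 0 | 0 | 0 | 0 | 0 | 0 | 1 | 2
  row 3: 0 | 0 | 0 | 0 | 0 | 0 | 0 | 1 | 1 | 2 | 3
  row 4: 0 | 0 | 0 | 0 | 0 | 1 | 1 | 2 | 2 | 3 | 4
  row 5: 0 | 0 | 0 | 0 | 1 | 2 | 2 | 3 | 3 | 4 | 5
  row 6: 0 | 0 | 0 | 0 | 1 | 2 | 3 | 4 | 4 | 5 | 6
  row 7: 0 | 0 | 0 | 1 | 2 | 3 | 4 | 5 | 5 | 6 | 7
  row 8: 1 | 1 | 1 | 2 | 3 | 4 | 5 | 6 | 6 | 7 | 8
  row 9: 1 | 1 | 2 | 3 | 4 | 5 | 6 | 7 | 7 | 8 | 9
  row 10: 1 | 2 | 3 | 4 | 5 | 6 | 7 | 8 | 8 | 9 | 10
  row 11: 1 | 2 | 3 | 4 | 5 | 6 | 7 | 8 | 9 | 10 | 11

giving w = (11, 10, 8, 6, 5, 7, 4, 1, 3, 2, 9) via Δ²R.

D(w) has 43 cells with 7 SE-corners; essential set:

[(1, 10, 0), (2, 9, 0), (3, 7, 0), (4, 5, 0), (6, 4, 0), (7, 3, 0), (9, 2, 1)]


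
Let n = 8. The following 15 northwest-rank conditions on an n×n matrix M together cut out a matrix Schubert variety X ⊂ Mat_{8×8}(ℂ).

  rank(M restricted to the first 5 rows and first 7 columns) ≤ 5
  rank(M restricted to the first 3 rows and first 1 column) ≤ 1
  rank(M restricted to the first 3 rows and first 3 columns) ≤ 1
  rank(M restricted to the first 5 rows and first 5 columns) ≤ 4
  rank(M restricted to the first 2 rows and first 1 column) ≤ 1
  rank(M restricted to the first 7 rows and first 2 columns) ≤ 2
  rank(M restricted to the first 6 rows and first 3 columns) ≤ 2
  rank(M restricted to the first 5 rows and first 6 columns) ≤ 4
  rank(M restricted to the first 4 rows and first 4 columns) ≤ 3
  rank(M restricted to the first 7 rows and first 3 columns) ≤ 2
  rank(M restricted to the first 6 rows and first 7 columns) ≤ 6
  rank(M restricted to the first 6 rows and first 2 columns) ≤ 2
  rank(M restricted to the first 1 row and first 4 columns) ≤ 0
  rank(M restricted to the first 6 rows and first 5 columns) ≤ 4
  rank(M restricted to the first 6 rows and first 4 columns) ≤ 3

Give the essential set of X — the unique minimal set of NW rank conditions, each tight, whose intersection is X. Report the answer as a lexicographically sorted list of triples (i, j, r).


Reconstructing r_w from the 15 given conditions:

  i=1: 0 0 0 0 1 1 1 1
  i=2: 1 1 1 1 2 2 2 2
  i=3: 1 1 1 2 3 3 3 3
  i=4: 1 2 2 3 4 4 4 4
  i=5: 1 2 2 3 4 4 5 5
  i=6: 1 2 2 3 4 5 6 6
  i=7: 1 2 2 3 4 5 6 7
  i=8: 1 2 3 4 5 6 7 8

so w = (5, 1, 4, 2, 7, 6, 8, 3).

|D(w)|=10, |Ess(w)|=4:

[(1, 4, 0), (3, 3, 1), (5, 6, 4), (7, 3, 2)]


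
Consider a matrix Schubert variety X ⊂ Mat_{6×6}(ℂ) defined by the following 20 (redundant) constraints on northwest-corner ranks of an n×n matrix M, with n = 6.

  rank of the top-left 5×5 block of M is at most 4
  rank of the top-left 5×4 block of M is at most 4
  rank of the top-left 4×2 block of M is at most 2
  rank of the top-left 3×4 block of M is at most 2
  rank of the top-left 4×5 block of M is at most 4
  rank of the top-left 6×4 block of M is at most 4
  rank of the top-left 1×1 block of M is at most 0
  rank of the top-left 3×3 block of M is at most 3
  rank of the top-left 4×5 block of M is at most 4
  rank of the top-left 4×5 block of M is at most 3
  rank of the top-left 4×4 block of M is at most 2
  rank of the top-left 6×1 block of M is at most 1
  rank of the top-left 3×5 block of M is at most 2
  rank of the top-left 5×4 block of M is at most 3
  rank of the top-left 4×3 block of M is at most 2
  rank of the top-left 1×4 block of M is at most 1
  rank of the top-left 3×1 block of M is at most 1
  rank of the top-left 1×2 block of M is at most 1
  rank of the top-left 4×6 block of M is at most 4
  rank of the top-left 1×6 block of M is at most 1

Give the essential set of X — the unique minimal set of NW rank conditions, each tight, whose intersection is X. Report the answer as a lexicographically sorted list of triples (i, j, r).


Reconstructing r_w from the 20 given conditions:

  i=1: 0  1  1  1  1  1
  i=2: 1  2  2  2  2  2
  i=3: 1  2  2  2  2  3
  i=4: 1  2  2  2  3  4
  i=5: 1  2  3  3  4  5
  i=6: 1  2  3  4  5  6

so w = (2, 1, 6, 5, 3, 4).

Fulton essential set (3 of the 6 Rothe cells):

[(1, 1, 0), (3, 5, 2), (4, 4, 2)]


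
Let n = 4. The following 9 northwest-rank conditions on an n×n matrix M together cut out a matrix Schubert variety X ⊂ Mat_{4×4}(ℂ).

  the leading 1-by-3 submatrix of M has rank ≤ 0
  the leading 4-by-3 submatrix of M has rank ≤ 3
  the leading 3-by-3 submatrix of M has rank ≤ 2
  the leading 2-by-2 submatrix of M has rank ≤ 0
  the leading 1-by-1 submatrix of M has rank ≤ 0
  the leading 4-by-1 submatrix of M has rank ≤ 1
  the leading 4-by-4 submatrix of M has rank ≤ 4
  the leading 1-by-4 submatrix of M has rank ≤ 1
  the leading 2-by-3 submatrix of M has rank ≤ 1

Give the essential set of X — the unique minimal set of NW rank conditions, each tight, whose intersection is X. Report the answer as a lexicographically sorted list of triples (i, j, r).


Reconstructing r_w from the 9 given conditions:

  row 1: 0  0  0  1
  row 2: 0  0  1  2
  row 3: 1  1  2  3
  row 4: 1  2  3  4

so w = (4, 3, 1, 2).

D(w) has 5 cells with 2 SE-corners; essential set:

[(1, 3, 0), (2, 2, 0)]


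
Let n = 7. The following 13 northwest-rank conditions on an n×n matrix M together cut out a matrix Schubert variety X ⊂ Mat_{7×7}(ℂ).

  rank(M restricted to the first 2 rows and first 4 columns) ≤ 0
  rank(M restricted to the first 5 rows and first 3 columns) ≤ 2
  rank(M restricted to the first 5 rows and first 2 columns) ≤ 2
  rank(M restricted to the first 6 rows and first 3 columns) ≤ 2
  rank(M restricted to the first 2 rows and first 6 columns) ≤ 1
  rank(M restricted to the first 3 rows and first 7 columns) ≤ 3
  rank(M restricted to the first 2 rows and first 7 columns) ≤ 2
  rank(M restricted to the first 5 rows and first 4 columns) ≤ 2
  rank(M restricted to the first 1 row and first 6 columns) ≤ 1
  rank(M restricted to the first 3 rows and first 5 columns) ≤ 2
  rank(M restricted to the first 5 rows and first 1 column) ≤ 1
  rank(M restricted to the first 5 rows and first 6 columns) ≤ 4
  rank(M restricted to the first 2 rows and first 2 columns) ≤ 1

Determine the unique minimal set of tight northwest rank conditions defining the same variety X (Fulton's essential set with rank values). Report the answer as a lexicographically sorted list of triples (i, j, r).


Computing R[i][j] = min implied NW-rank bound (n=7, 13 conditions):

  0 | 0 | 0 | 0 | 1 | 1 | 1
  0 | 0 | 0 | 0 | 1 | 1 | 2
  1 | 1 | 1 | 1 | 2 | 2 | 3
  1 | 2 | 2 | 2 | 3 | 3 | 4
  1 | 2 | 2 | 2 | 3 | 4 | 5
  1 | 2 | 2 | 3 | 4 | 5 | 6
  1 | 2 | 3 | 4 | 5 | 6 | 7

giving w = (5, 7, 1, 2, 6, 4, 3) via Δ²R.

4 SE-corners of the 12-cell Rothe diagram give Ess(w):

[(2, 4, 0), (2, 6, 1), (5, 4, 2), (6, 3, 2)]


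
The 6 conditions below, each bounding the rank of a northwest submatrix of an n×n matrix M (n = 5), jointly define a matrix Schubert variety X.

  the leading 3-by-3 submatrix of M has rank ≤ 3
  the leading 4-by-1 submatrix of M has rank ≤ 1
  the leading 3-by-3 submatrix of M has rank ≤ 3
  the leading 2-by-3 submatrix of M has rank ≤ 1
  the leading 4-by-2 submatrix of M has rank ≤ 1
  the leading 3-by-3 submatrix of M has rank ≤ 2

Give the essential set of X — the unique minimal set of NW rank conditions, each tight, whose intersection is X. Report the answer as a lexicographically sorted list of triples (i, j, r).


Rank table r_w(5×5) implied by the 6 constraints:

  1 | 1 | 1 | 1 | 1
  1 | 1 | 1 | 2 | 2
  1 | 1 | 2 | 3 | 3
  1 | 1 | 2 | 3 | 4
  1 | 2 | 3 | 4 | 5

second differences of R give the permutation w = (1, 4, 3, 5, 2).

D(w) has 4 cells with 2 SE-corners; essential set:

[(2, 3, 1), (4, 2, 1)]


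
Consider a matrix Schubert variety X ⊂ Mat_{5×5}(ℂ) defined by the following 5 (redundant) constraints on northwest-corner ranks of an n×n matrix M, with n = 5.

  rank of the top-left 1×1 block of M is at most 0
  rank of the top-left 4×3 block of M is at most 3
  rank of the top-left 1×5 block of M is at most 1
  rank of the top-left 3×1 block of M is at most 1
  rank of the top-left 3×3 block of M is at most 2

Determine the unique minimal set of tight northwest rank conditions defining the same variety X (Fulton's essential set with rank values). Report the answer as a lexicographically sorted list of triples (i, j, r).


Reconstructing r_w from the 5 given conditions:

  row 1: 0  1  1  1  1
  row 2: 1  2  2  2  2
  row 3: 1  2  2  3  3
  row 4: 1  2  3  4  4
  row 5: 1  2  3  4  5

so w = (2, 1, 4, 3, 5).

D(w) has 2 cells with 2 SE-corners; essential set:

[(1, 1, 0), (3, 3, 2)]


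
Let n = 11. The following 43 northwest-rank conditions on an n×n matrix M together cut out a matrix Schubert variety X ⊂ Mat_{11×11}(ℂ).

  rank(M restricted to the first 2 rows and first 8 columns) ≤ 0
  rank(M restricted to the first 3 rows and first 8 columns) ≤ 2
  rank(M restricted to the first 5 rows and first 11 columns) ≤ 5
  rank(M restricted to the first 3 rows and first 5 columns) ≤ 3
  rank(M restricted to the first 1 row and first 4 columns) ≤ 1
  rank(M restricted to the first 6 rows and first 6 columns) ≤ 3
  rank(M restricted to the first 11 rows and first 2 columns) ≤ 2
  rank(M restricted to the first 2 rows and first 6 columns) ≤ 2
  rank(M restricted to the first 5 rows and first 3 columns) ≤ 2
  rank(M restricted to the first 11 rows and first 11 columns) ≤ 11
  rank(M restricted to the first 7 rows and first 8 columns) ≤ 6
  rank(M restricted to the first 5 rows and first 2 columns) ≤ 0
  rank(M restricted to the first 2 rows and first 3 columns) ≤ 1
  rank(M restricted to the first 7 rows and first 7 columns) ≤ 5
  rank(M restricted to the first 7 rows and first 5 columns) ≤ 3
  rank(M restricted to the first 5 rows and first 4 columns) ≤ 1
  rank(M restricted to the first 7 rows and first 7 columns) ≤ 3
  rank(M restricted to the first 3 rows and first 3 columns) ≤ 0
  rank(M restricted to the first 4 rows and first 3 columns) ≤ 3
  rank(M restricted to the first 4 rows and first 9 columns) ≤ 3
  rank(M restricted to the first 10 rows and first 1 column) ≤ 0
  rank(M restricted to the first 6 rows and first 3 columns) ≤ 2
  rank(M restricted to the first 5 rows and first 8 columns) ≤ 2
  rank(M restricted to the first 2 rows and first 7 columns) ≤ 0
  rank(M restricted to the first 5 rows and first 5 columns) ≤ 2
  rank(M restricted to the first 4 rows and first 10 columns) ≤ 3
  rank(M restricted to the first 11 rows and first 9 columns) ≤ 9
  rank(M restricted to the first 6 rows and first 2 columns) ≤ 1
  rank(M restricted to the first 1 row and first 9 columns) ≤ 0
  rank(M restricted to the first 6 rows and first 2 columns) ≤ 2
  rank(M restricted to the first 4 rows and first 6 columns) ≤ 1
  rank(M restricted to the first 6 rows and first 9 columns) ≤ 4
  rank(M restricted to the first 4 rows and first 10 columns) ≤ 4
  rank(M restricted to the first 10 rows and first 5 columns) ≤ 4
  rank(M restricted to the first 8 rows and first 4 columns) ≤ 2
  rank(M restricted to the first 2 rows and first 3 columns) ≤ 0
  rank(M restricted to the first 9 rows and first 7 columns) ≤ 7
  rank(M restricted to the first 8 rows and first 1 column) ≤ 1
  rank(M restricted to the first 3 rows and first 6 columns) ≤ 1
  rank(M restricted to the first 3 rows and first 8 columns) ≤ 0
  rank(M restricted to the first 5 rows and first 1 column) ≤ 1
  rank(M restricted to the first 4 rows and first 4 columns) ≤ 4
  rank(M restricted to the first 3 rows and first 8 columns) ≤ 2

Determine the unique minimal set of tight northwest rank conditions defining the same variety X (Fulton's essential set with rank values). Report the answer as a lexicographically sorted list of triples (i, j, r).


Rank table r_w(11×11) implied by the 43 constraints:

  0, 0, 0, 0, 0, 0, 0, 0, 0, 1, 1
  0, 0, 0, 0, 0, 0, 0, 0, 1, 2, 2
  0, 0, 0, 0, 0, 0, 0, 0, 1, 2, 3
  0, 0, 1, 1, 1, 1, 1, 1, 2, 3, 4
  0, 0, 1, 1, 2, 2, 2, 2, 3, 4, 5
  0, 1, 2, 2, 3, 3, 3, 3, 4, 5, 6
  0, 1, 2, 2, 3, 3, 3, 4, 5, 6, 7
  0, 1, 2, 2, 3, 4, 4, 5, 6, 7, 8
  0, 1, 2, 3, 4, 5, 5, 6, 7, 8, 9
  0, 1, 2, 3, 4, 5, 6, 7, 8, 9, 10
  1, 2, 3, 4, 5, 6, 7, 8, 9, 10, 11

the unique w with this rank table is (10, 9, 11, 3, 5, 2, 8, 6, 4, 7, 1).

|D(w)|=39, |Ess(w)|=7:

[(1, 9, 0), (3, 8, 0), (5, 2, 0), (5, 4, 1), (7, 7, 3), (8, 4, 2), (10, 1, 0)]


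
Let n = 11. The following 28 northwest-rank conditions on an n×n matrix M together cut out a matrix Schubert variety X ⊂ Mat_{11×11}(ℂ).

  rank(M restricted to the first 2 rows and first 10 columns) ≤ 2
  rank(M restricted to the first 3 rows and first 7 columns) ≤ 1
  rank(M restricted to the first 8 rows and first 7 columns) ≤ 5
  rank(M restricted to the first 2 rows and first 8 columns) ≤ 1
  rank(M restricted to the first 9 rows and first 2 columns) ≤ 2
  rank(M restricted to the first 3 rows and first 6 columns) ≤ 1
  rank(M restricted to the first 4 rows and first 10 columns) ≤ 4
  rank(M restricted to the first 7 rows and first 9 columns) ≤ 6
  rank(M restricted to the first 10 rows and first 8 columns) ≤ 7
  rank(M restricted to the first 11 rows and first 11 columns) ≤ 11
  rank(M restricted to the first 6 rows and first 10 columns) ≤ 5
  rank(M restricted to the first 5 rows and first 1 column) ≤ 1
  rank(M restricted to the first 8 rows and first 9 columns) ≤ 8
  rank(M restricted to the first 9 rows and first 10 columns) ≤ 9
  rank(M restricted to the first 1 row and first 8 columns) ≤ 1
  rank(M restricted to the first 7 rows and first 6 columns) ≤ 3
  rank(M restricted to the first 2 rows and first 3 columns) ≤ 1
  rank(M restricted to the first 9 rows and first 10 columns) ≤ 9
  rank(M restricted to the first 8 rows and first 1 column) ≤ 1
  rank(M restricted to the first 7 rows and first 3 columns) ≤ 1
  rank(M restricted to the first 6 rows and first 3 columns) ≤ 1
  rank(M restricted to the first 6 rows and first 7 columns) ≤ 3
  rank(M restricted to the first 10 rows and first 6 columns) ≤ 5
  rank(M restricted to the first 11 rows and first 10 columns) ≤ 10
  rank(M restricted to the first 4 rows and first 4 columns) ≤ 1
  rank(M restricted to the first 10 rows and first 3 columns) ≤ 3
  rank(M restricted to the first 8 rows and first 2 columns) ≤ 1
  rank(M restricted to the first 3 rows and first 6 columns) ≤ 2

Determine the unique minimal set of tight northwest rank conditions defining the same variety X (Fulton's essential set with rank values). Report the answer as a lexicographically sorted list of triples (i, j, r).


Propagating the 28 rank bounds to every northwest block:

  R[1]: 1 | 1 | 1 | 1 | 1 | 1 | 1 | 1 | 1 | 1 | 1
  R[2]: 1 | 1 | 1 | 1 | 1 | 1 | 1 | 1 | 2 | 2 | 2
  R[3]: 1 | 1 | 1 | 1 | 1 | 1 | 1 | 2 | 3 | 3 | 3
  R[4]: 1 | 1 | 1 | 1 | 2 | 2 | 2 | 3 | 4 | 4 | 4
  R[5]: 1 | 1 | 1 | 2 | 3 | 3 | 3 | 4 | 5 | 5 | 5
  R[6]: 1 | 1 | 1 | 2 | 3 | 3 | 3 | 4 | 5 | 5 | 6
  R[7]: 1 | 1 | 1 | 2 | 3 | 3 | 4 | 5 | 6 | 6 | 7
  R[8]: 1 | 1 | 2 | 3 | 4 | 4 | 5 | 6 | 7 | 7 | 8
  R[9]: 1 | 2 | 3 | 4 | 5 | 5 | 6 | 7 | 8 | 8 | 9
  R[10]: 1 | 2 | 3 | 4 | 5 | 5 | 6 | 7 | 8 | 9 | 10
  R[11]: 1 | 2 | 3 | 4 | 5 | 6 | 7 | 8 | 9 | 10 | 11

second differences of R give the permutation w = (1, 9, 8, 5, 4, 11, 7, 3, 2, 10, 6).

D(w) has 28 cells with 9 SE-corners; essential set:

[(2, 8, 1), (3, 7, 1), (4, 4, 1), (6, 7, 3), (6, 10, 5), (7, 3, 1), (7, 6, 3), (8, 2, 1), (10, 6, 5)]


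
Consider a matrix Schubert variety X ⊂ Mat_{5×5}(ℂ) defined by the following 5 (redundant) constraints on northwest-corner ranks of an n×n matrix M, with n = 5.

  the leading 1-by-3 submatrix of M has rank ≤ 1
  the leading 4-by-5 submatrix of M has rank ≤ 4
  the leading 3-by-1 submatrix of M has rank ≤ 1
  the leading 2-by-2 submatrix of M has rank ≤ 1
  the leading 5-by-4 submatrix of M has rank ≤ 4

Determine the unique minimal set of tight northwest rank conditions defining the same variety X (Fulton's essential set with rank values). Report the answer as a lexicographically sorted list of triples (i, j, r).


Rank table r_w(5×5) implied by the 5 constraints:

  row 1: 1 1 1 1 1
  row 2: 1 1 2 2 2
  row 3: 1 2 3 3 3
  row 4: 1 2 3 4 4
  row 5: 1 2 3 4 5

giving w = (1, 3, 2, 4, 5) via Δ²R.

Fulton essential set (the sole Rothe cell):

[(2, 2, 1)]


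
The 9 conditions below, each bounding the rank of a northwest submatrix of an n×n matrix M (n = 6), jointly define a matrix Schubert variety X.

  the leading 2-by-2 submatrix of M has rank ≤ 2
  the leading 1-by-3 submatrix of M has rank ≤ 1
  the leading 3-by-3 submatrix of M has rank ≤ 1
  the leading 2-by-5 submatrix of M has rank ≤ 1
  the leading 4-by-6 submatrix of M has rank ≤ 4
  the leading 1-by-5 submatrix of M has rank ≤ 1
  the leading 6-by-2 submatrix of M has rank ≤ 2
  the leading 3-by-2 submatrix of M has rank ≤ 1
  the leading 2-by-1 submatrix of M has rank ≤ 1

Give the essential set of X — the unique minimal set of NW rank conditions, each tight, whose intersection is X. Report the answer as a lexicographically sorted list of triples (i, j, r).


The tightest implied rank at each (i,j), from the 9 conditions:

  i=1: 1  1  1  1  1  1
  i=2: 1  1  1  1  1  2
  i=3: 1  1  1  2  2  3
  i=4: 1  2  2  3  3  4
  i=5: 1  2  3  4  4  5
  i=6: 1  2  3  4  5  6

hence w(1..6) = (1, 6, 4, 2, 3, 5).

2 SE-corners of the 6-cell Rothe diagram give Ess(w):

[(2, 5, 1), (3, 3, 1)]


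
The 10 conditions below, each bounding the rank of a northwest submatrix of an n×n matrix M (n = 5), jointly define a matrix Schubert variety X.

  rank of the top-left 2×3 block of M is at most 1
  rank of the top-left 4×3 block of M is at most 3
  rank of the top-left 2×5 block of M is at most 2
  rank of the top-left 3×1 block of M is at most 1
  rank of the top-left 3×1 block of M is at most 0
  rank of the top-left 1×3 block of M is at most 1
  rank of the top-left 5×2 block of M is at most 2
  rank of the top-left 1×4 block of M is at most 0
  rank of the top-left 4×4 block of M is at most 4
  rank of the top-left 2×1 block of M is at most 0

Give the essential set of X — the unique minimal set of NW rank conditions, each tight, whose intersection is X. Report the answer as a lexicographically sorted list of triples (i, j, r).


Recovering R(i,j) via the rank-extension bound from the 10 conditions:

  row 1: 0  0  0  0  1
  row 2: 0  1  1  1  2
  row 3: 0  1  2  2  3
  row 4: 1  2  3  3  4
  row 5: 1  2  3  4  5

so w = (5, 2, 3, 1, 4).

ℓ(w)=6; the 2 essential cells (i,j,r):

[(1, 4, 0), (3, 1, 0)]


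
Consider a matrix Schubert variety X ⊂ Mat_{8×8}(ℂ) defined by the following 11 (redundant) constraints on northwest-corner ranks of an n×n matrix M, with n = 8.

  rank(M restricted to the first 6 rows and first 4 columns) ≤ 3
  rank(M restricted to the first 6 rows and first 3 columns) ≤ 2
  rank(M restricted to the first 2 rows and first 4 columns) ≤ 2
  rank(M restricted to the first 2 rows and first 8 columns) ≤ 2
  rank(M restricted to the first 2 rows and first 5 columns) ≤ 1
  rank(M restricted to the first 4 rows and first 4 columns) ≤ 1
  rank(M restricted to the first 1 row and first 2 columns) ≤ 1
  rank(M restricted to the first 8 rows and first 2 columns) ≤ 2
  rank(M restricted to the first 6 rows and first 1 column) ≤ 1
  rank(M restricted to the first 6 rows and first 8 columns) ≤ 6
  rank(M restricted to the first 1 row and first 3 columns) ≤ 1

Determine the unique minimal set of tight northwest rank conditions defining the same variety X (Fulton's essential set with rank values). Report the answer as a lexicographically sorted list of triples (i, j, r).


Computing R[i][j] = min implied NW-rank bound (n=8, 11 conditions):

  1, 1, 1, 1, 1, 1, 1, 1
  1, 1, 1, 1, 1, 2, 2, 2
  1, 1, 1, 1, 2, 3, 3, 3
  1, 1, 1, 1, 2, 3, 4, 4
  1, 2, 2, 2, 3, 4, 5, 5
  1, 2, 2, 3, 4, 5, 6, 6
  1, 2, 3, 4, 5, 6, 7, 7
  1, 2, 3, 4, 5, 6, 7, 8

reading off 1-entries of Δ²R: w = (1, 6, 5, 7, 2, 4, 3, 8).

3 SE-corners of the 11-cell Rothe diagram give Ess(w):

[(2, 5, 1), (4, 4, 1), (6, 3, 2)]


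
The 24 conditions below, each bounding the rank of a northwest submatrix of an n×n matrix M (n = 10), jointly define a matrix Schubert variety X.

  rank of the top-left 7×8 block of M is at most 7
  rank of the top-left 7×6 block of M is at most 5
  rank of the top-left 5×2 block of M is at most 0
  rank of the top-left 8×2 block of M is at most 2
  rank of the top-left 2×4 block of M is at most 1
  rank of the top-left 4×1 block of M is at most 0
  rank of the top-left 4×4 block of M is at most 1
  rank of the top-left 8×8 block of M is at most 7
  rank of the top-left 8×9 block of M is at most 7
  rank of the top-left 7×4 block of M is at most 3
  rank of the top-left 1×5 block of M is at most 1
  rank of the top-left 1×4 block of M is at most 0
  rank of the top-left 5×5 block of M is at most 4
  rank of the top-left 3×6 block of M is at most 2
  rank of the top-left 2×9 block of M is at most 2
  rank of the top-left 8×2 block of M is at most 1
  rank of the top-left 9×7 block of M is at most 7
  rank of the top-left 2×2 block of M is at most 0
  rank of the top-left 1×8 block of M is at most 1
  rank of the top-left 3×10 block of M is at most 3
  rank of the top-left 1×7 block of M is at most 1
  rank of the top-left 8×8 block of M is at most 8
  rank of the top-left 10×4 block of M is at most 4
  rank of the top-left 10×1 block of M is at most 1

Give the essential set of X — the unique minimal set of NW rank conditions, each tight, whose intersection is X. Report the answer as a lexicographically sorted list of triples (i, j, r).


The tightest implied rank at each (i,j), from the 24 conditions:

  0 | 0 | 0 | 0 | 1 | 1 | 1 | 1 | 1 | 1
  0 | 0 | 1 | 1 | 2 | 2 | 2 | 2 | 2 | 2
  0 | 0 | 1 | 1 | 2 | 2 | 3 | 3 | 3 | 3
  0 | 0 | 1 | 1 | 2 | 3 | 4 | 4 | 4 | 4
  0 | 0 | 1 | 2 | 3 | 4 | 5 | 5 | 5 | 5
  1 | 1 | 2 | 3 | 4 | 5 | 6 | 6 | 6 | 6
  1 | 1 | 2 | 3 | 4 | 5 | 6 | 7 | 7 | 7
  1 | 1 | 2 | 3 | 4 | 5 | 6 | 7 | 7 | 8
  1 | 2 | 3 | 4 | 5 | 6 | 7 | 8 | 8 | 9
  1 | 2 | 3 | 4 | 5 | 6 | 7 | 8 | 9 | 10

hence w(1..10) = (5, 3, 7, 6, 4, 1, 8, 10, 2, 9).

6 SE-corners of the 18-cell Rothe diagram give Ess(w):

[(1, 4, 0), (3, 6, 2), (4, 4, 1), (5, 2, 0), (8, 2, 1), (8, 9, 7)]


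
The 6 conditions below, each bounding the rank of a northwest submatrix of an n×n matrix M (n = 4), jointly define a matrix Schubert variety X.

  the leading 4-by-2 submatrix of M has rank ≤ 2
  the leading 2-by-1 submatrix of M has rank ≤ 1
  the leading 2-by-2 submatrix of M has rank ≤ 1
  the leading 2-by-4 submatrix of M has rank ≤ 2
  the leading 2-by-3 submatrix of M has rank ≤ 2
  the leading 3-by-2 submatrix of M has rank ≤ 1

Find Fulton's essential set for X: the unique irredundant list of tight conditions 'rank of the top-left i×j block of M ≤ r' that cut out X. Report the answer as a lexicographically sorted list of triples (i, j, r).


The tightest implied rank at each (i,j), from the 6 conditions:

  row 1: 1, 1, 1, 1
  row 2: 1, 1, 2, 2
  row 3: 1, 1, 2, 3
  row 4: 1, 2, 3, 4

the unique w with this rank table is (1, 3, 4, 2).

Fulton essential set (1 of the 2 Rothe cells):

[(3, 2, 1)]


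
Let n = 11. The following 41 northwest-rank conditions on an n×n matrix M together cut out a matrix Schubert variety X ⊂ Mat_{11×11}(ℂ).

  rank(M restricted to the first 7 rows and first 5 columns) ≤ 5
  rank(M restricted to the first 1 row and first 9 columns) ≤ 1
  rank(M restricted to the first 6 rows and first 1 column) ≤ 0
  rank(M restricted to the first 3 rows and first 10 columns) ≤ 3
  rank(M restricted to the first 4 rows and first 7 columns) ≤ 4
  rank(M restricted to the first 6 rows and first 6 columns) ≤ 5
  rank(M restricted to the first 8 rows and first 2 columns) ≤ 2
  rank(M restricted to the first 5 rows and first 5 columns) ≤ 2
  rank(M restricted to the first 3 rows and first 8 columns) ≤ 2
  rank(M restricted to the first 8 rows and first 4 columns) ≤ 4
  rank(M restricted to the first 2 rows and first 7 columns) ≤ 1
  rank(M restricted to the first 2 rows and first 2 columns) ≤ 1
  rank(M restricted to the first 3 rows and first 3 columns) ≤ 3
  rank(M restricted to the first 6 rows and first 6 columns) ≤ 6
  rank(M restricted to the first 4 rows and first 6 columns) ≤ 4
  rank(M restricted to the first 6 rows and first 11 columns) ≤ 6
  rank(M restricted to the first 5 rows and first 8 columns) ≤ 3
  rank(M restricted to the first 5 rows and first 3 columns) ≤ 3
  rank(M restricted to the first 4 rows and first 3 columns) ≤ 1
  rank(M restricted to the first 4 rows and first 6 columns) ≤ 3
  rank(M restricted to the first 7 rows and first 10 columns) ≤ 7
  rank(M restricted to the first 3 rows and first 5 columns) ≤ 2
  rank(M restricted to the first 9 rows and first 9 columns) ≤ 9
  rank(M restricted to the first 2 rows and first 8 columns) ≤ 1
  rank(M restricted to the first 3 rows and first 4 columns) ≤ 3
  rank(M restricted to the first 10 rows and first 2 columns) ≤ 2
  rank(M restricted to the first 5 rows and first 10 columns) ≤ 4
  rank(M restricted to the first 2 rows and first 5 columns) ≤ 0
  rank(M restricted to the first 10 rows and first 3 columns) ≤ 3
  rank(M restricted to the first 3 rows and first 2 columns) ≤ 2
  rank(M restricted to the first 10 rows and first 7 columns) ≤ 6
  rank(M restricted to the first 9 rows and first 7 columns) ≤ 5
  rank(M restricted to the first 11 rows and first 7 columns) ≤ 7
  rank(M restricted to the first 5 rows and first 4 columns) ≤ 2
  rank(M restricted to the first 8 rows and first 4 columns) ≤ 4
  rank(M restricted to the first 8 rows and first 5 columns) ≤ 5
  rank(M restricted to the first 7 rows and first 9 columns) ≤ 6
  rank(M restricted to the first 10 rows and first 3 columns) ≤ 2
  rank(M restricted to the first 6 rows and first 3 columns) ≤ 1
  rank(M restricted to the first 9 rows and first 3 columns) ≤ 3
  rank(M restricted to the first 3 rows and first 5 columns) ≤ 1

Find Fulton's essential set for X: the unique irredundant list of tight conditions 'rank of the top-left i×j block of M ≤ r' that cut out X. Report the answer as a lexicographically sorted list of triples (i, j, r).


The tightest implied rank at each (i,j), from the 41 conditions:

  R[1]: 0 | 0 | 0 | 0 | 0 | 1 | 1 | 1 | 1 | 1 | 1
  R[2]: 0 | 0 | 0 | 0 | 0 | 1 | 1 | 1 | 2 | 2 | 2
  R[3]: 0 | 1 | 1 | 1 | 1 | 2 | 2 | 2 | 3 | 3 | 3
  R[4]: 0 | 1 | 1 | 2 | 2 | 3 | 3 | 3 | 4 | 4 | 4
  R[5]: 0 | 1 | 1 | 2 | 2 | 3 | 3 | 3 | 4 | 4 | 5
  R[6]: 0 | 1 | 1 | 2 | 3 | 4 | 4 | 4 | 5 | 5 | 6
  R[7]: 1 | 2 | 2 | 3 | 4 | 5 | 5 | 5 | 6 | 6 | 7
  R[8]: 1 | 2 | 2 | 3 | 4 | 5 | 5 | 6 | 7 | 7 | 8
  R[9]: 1 | 2 | 2 | 3 | 4 | 5 | 5 | 6 | 7 | 8 | 9
  R[10]: 1 | 2 | 2 | 3 | 4 | 5 | 6 | 7 | 8 | 9 | 10
  R[11]: 1 | 2 | 3 | 4 | 5 | 6 | 7 | 8 | 9 | 10 | 11

so w = (6, 9, 2, 4, 11, 5, 1, 8, 10, 7, 3).

Rothe diagram D(w) (28 cells), 9 SE-corners (essential conditions):

[(2, 5, 0), (2, 8, 1), (5, 5, 2), (5, 8, 3), (5, 10, 4), (6, 1, 0), (6, 3, 1), (9, 7, 5), (10, 3, 2)]


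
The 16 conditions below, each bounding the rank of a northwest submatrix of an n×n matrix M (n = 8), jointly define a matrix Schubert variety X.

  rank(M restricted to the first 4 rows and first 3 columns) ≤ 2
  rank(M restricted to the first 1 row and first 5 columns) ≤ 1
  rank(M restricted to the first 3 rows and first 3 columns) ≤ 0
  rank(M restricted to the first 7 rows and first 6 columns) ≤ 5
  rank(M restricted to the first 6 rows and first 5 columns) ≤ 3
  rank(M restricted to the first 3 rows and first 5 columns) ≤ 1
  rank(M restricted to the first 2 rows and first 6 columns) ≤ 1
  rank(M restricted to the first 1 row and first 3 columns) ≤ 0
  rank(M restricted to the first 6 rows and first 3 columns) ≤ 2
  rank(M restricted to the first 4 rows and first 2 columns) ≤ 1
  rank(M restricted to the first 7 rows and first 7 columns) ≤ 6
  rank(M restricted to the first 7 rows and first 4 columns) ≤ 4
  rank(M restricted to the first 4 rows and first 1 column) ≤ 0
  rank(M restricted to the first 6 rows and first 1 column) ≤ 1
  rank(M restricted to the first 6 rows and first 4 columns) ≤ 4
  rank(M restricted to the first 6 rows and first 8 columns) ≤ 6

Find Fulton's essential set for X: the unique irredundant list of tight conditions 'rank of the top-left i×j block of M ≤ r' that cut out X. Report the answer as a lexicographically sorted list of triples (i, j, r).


Rank table r_w(8×8) implied by the 16 constraints:

  i=1: 0, 0, 0, 1, 1, 1, 1, 1
  i=2: 0, 0, 0, 1, 1, 1, 2, 2
  i=3: 0, 0, 0, 1, 1, 2, 3, 3
  i=4: 0, 1, 1, 2, 2, 3, 4, 4
  i=5: 1, 2, 2, 3, 3, 4, 5, 5
  i=6: 1, 2, 2, 3, 3, 4, 5, 6
  i=7: 1, 2, 3, 4, 4, 5, 6, 7
  i=8: 1, 2, 3, 4, 5, 6, 7, 8

giving w = (4, 7, 6, 2, 1, 8, 3, 5) via Δ²R.

Fulton essential set (6 of the 15 Rothe cells):

[(2, 6, 1), (3, 3, 0), (3, 5, 1), (4, 1, 0), (6, 3, 2), (6, 5, 3)]


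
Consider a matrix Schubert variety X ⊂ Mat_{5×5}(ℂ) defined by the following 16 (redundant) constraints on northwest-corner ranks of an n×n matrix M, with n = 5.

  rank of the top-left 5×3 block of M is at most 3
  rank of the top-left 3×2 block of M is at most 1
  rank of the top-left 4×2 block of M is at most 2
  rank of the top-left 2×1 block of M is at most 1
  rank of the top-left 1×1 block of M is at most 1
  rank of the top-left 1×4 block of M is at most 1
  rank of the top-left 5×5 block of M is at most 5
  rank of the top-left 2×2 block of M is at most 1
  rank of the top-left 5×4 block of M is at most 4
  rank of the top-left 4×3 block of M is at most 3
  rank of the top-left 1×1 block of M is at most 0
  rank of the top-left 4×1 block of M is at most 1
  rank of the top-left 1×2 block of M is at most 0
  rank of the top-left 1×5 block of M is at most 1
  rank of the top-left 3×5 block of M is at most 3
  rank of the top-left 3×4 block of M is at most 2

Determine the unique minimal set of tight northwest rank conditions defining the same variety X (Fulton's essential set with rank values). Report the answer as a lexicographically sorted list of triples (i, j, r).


Reconstructing r_w from the 16 given conditions:

  i=1: 0 0 1 1 1
  i=2: 1 1 2 2 2
  i=3: 1 1 2 2 3
  i=4: 1 2 3 3 4
  i=5: 1 2 3 4 5

second differences of R give the permutation w = (3, 1, 5, 2, 4).

|D(w)|=4, |Ess(w)|=3:

[(1, 2, 0), (3, 2, 1), (3, 4, 2)]


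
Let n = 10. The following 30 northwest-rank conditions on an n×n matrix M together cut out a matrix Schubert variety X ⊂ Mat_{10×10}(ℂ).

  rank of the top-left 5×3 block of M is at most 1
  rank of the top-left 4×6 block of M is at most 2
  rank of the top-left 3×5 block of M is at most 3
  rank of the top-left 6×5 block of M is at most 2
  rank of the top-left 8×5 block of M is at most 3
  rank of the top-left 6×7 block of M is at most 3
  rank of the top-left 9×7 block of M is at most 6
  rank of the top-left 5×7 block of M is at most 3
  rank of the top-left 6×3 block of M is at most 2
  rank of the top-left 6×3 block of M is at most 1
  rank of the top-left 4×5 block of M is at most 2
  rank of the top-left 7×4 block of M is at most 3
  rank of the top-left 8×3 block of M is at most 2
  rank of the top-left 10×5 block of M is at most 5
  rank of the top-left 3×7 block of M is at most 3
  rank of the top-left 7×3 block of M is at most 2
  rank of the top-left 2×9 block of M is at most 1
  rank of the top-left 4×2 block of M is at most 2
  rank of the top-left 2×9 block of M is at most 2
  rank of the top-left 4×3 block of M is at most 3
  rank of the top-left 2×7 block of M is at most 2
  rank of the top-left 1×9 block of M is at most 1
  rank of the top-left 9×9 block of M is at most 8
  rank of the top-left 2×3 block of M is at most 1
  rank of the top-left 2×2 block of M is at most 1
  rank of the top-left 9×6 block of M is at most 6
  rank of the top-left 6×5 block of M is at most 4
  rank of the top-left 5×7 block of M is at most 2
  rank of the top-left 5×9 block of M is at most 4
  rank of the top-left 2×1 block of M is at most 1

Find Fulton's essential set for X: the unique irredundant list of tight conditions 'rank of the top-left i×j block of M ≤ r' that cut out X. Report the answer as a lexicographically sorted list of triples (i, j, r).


Recovering R(i,j) via the rank-extension bound from the 30 conditions:

  i=1: 1 1 1 1 1 1 1 1 1 1
  i=2: 1 1 1 1 1 1 1 1 1 2
  i=3: 1 1 1 2 2 2 2 2 2 3
  i=4: 1 1 1 2 2 2 2 3 3 4
  i=5: 1 1 1 2 2 2 2 3 4 5
  i=6: 1 1 1 2 2 3 3 4 5 6
  i=7: 1 2 2 3 3 4 4 5 6 7
  i=8: 1 2 2 3 3 4 5 6 7 8
  i=9: 1 2 3 4 4 5 6 7 8 9
  i=10: 1 2 3 4 5 6 7 8 9 10

giving w = (1, 10, 4, 8, 9, 6, 2, 7, 3, 5) via Δ²R.

Fulton essential set (6 of the 25 Rothe cells):

[(2, 9, 1), (5, 7, 2), (6, 3, 1), (6, 5, 2), (8, 3, 2), (8, 5, 3)]


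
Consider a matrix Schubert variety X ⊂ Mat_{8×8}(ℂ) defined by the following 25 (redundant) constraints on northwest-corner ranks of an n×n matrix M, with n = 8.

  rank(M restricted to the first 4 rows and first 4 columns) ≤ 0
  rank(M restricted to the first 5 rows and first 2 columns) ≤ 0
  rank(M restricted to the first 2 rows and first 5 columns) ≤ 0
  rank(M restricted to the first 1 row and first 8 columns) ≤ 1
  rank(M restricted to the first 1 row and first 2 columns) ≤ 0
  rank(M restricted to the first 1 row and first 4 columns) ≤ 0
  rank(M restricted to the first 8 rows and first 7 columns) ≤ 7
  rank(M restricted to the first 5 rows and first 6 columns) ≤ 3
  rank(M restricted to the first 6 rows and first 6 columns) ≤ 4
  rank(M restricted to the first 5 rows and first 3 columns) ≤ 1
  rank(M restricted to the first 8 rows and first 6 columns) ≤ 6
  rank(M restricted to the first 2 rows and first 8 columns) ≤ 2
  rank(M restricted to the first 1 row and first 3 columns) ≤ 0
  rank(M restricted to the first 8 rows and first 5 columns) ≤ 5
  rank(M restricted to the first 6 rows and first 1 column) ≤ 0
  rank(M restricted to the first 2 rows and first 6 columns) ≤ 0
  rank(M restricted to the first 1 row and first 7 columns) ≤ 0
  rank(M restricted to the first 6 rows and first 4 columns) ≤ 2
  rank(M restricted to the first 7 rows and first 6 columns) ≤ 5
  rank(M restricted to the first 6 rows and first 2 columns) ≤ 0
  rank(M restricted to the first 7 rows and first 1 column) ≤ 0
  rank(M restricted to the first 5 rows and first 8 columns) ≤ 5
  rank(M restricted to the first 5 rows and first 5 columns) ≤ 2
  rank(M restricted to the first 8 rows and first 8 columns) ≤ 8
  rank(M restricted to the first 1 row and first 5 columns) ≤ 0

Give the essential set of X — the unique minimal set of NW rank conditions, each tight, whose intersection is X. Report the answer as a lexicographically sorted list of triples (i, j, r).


Recovering R(i,j) via the rank-extension bound from the 25 conditions:

  row 1: 0  0  0  0  0  0  0  1
  row 2: 0  0  0  0  0  0  1  2
  row 3: 0  0  0  0  1  1  2  3
  row 4: 0  0  0  0  1  2  3  4
  row 5: 0  0  1  1  2  3  4  5
  row 6: 0  0  1  2  3  4  5  6
  row 7: 0  1  2  3  4  5  6  7
  row 8: 1  2  3  4  5  6  7  8

giving w = (8, 7, 5, 6, 3, 4, 2, 1) via Δ²R.

|D(w)|=26, |Ess(w)|=5:

[(1, 7, 0), (2, 6, 0), (4, 4, 0), (6, 2, 0), (7, 1, 0)]


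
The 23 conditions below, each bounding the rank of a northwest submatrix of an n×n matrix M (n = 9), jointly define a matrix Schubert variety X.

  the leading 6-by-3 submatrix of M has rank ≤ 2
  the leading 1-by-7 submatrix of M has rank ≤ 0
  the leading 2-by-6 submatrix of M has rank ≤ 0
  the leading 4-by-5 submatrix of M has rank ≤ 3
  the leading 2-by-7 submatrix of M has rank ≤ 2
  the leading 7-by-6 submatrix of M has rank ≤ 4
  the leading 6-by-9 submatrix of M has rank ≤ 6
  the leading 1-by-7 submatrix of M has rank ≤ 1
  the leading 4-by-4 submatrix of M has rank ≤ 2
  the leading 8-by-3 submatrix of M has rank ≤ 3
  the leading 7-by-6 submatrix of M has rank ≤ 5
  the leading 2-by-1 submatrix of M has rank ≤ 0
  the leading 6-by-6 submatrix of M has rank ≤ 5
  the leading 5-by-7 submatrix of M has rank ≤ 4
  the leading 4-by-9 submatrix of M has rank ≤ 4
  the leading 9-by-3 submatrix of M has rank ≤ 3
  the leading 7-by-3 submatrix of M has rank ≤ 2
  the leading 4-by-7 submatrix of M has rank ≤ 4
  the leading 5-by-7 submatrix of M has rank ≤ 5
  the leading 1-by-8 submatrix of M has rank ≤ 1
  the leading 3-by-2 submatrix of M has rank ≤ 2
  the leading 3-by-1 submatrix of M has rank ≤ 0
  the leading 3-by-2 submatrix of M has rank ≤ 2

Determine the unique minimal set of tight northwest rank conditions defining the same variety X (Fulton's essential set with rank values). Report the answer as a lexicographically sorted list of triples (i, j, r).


Propagating the 23 rank bounds to every northwest block:

  0 | 0 | 0 | 0 | 0 | 0 | 0 | 1 | 1
  0 | 0 | 0 | 0 | 0 | 0 | 1 | 2 | 2
  0 | 1 | 1 | 1 | 1 | 1 | 2 | 3 | 3
  1 | 2 | 2 | 2 | 2 | 2 | 3 | 4 | 4
  1 | 2 | 2 | 3 | 3 | 3 | 4 | 5 | 5
  1 | 2 | 2 | 3 | 4 | 4 | 5 | 6 | 6
  1 | 2 | 2 | 3 | 4 | 4 | 5 | 6 | 7
  1 | 2 | 3 | 4 | 5 | 5 | 6 | 7 | 8
  1 | 2 | 3 | 4 | 5 | 6 | 7 | 8 | 9

the unique w with this rank table is (8, 7, 2, 1, 4, 5, 9, 3, 6).

Fulton essential set (5 of the 18 Rothe cells):

[(1, 7, 0), (2, 6, 0), (3, 1, 0), (7, 3, 2), (7, 6, 4)]


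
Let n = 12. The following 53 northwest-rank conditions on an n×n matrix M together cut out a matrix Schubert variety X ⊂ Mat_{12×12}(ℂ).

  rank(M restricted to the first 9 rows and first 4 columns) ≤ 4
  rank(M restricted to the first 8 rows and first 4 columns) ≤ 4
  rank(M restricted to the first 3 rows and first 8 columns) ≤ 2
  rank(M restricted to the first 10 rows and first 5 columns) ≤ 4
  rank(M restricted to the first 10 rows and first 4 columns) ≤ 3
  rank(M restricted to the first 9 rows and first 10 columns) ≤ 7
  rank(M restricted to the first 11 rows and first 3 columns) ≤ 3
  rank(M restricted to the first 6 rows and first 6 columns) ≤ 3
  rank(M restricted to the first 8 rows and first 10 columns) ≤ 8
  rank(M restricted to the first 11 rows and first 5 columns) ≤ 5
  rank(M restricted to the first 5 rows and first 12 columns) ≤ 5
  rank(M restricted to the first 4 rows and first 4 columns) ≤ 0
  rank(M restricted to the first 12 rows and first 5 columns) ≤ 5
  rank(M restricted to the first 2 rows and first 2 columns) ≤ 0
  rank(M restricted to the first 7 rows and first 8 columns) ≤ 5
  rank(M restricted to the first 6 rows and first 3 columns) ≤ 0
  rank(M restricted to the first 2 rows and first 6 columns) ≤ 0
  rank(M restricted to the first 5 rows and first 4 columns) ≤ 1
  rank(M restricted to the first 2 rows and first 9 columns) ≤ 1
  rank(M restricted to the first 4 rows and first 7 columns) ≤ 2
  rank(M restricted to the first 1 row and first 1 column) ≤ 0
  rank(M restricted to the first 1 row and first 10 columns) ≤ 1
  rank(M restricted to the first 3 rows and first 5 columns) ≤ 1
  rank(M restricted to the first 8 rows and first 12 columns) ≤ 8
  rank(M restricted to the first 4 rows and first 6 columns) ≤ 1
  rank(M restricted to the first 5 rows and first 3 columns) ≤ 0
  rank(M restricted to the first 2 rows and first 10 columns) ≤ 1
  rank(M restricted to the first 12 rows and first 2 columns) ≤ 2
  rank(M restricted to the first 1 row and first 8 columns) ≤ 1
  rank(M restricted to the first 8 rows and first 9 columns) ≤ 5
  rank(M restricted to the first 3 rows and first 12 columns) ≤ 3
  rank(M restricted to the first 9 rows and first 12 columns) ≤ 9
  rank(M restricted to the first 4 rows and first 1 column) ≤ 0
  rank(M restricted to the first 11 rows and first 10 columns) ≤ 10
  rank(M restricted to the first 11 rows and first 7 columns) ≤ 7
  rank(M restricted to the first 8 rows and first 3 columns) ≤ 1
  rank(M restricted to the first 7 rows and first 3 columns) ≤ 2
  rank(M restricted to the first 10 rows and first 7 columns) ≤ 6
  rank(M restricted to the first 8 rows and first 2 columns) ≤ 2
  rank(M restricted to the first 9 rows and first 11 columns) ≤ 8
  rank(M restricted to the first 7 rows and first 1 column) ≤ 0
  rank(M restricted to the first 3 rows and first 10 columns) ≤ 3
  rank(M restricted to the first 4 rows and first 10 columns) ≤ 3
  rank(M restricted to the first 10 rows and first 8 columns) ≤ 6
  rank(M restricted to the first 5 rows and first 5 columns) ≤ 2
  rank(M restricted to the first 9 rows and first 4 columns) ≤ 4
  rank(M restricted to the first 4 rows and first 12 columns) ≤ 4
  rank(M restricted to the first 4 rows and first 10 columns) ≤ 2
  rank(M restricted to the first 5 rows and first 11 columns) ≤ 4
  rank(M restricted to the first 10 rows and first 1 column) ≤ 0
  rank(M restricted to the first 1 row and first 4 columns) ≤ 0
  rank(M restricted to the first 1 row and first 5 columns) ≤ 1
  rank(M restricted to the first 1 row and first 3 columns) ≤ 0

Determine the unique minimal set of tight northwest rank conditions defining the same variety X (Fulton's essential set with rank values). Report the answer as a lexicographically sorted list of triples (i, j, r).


Computing R[i][j] = min implied NW-rank bound (n=12, 53 conditions):

  i=1: 0, 0, 0, 0, 0, 0, 1, 1, 1, 1, 1, 1
  i=2: 0, 0, 0, 0, 0, 0, 1, 1, 1, 1, 2, 2
  i=3: 0, 0, 0, 0, 1, 1, 2, 2, 2, 2, 3, 3
  i=4: 0, 0, 0, 0, 1, 1, 2, 2, 2, 2, 3, 4
  i=5: 0, 0, 0, 1, 2, 2, 3, 3, 3, 3, 4, 5
  i=6: 0, 0, 0, 1, 2, 3, 4, 4, 4, 4, 5, 6
  i=7: 0, 1, 1, 2, 3, 4, 5, 5, 5, 5, 6, 7
  i=8: 0, 1, 1, 2, 3, 4, 5, 5, 5, 6, 7, 8
  i=9: 0, 1, 2, 3, 4, 5, 6, 6, 6, 7, 8, 9
  i=10: 0, 1, 2, 3, 4, 5, 6, 6, 7, 8, 9, 10
  i=11: 1, 2, 3, 4, 5, 6, 7, 7, 8, 9, 10, 11
  i=12: 1, 2, 3, 4, 5, 6, 7, 8, 9, 10, 11, 12

reading off 1-entries of Δ²R: w = (7, 11, 5, 12, 4, 6, 2, 10, 3, 9, 1, 8).

D(w) has 41 cells with 10 SE-corners; essential set:

[(2, 6, 0), (2, 10, 1), (4, 4, 0), (4, 6, 1), (4, 10, 2), (6, 3, 0), (8, 3, 1), (8, 9, 5), (10, 1, 0), (10, 8, 6)]
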